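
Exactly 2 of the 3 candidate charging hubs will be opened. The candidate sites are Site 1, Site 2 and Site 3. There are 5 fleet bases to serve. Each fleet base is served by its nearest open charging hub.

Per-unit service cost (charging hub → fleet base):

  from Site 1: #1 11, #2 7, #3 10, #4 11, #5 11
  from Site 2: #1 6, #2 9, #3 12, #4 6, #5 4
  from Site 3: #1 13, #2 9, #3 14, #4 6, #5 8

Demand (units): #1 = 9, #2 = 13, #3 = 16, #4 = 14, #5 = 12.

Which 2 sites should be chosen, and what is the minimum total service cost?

Choose Site 1 and Site 2; total service cost 437.

With exactly 2 open, each fleet base uses its cheapest among the chosen.
{Site 1, Site 2}: #1→Site 2 6·9=54, #2→Site 1 7·13=91, #3→Site 1 10·16=160, #4→Site 2 6·14=84, #5→Site 2 4·12=48. Service cost 437.
{Site 2, Site 3}: service cost 495
{Site 1, Site 3}: service cost 530
Among all 3 size-2 choices, {Site 1, Site 2} is lowest.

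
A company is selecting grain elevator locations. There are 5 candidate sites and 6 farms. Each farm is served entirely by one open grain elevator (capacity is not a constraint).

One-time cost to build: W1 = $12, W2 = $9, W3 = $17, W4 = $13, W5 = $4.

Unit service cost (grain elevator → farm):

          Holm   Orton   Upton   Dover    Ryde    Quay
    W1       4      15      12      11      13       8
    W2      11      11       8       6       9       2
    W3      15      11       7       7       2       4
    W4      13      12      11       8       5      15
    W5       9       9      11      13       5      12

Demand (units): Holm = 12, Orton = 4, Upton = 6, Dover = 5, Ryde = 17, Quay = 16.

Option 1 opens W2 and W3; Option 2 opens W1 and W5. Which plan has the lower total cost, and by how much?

Option 1 is cheaper by 94.

Option 1: {W2, W3}: Holm→W2 11·12=132, Orton→W2 11·4=44, Upton→W3 7·6=42, Dover→W2 6·5=30, Ryde→W3 2·17=34, Quay→W2 2·16=32. Service 314; fixed 26; total 340.
Option 2: {W1, W5}: Holm→W1 4·12=48, Orton→W5 9·4=36, Upton→W5 11·6=66, Dover→W1 11·5=55, Ryde→W5 5·17=85, Quay→W1 8·16=128. Service 418; fixed 16; total 434.
Difference: |340 − 434| = 94.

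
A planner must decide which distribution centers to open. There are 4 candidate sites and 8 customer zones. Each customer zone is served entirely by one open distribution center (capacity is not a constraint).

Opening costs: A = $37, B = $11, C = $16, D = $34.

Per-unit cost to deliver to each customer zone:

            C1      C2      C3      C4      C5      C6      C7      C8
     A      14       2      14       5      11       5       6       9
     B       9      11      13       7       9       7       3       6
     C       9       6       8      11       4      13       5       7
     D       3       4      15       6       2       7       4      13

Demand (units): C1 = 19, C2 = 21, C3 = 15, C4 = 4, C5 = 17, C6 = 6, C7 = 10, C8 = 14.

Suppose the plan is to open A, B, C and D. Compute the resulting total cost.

Each customer zone is assigned to its cheapest site among the open ones.
{A, B, C, D}: C1→D 3·19=57, C2→A 2·21=42, C3→C 8·15=120, C4→A 5·4=20, C5→D 2·17=34, C6→A 5·6=30, C7→B 3·10=30, C8→B 6·14=84. Service 417; fixed 98; total 515.

Total cost: 515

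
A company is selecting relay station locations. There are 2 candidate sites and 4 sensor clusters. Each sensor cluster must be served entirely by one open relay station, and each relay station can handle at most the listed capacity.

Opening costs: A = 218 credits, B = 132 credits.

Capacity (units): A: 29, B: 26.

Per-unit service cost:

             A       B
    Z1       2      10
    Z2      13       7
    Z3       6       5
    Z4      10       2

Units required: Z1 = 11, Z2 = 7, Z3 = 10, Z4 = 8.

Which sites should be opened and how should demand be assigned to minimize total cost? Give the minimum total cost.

Minimum total cost: 487

Open {A, B}: Z1→A 2·11=22, Z2→B 7·7=49, Z3→B 5·10=50, Z4→B 2·8=16.
Loads: A carries 11/29, B carries 25/26. Service 137; fixed 350; total 487.
Next best feasible plan costs 497.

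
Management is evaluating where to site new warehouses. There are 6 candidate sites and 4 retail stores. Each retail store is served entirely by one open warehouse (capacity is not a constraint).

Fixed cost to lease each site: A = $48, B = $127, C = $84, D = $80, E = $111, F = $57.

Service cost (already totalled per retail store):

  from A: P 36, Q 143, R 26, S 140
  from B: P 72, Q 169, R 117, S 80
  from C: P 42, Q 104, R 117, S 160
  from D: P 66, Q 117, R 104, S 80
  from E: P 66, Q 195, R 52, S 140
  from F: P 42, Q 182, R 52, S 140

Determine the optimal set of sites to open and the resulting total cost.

For any fixed open set, each retail store goes to its cheapest open site; total = fixed + service.
{A, D}: P→A 36, Q→D 117, R→A 26, S→D 80. Service 259; fixed 128; total 387.
{A}: service 345 + fixed 48 = 393
{D, F}: P→F 42, Q→D 117, R→F 52, S→D 80. Service 291; fixed 137; total 428.
{A, B, C, D, E, F}: P→A 36, Q→C 104, R→A 26, S→B 80. Service 246; fixed 507; total 753.
No other subset beats 387.

Open A and D; minimum total cost 387.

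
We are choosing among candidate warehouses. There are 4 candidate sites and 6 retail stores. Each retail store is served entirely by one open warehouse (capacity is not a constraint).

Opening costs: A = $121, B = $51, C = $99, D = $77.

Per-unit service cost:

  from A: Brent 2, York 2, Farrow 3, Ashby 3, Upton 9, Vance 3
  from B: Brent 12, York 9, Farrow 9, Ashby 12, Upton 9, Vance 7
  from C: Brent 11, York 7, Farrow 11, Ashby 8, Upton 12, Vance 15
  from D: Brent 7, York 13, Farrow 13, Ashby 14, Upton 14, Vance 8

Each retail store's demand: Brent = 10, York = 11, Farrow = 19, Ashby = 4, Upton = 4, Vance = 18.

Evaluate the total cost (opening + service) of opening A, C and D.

Total cost: 498

Each retail store is assigned to its cheapest site among the open ones.
{A, C, D}: Brent→A 2·10=20, York→A 2·11=22, Farrow→A 3·19=57, Ashby→A 3·4=12, Upton→A 9·4=36, Vance→A 3·18=54. Service 201; fixed 297; total 498.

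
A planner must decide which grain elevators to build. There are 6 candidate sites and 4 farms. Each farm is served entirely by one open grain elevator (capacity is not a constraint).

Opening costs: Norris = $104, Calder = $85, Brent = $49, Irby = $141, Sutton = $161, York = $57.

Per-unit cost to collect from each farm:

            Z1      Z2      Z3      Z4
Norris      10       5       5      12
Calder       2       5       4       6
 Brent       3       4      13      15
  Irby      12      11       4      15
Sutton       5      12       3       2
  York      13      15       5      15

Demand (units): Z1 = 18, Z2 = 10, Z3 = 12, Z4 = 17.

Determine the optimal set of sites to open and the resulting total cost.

For any fixed open set, each farm goes to its cheapest open site; total = fixed + service.
{Calder}: Z1→Calder 2·18=36, Z2→Calder 5·10=50, Z3→Calder 4·12=48, Z4→Calder 6·17=102. Service 236; fixed 85; total 321.
{Calder, Brent}: Z1→Calder 2·18=36, Z2→Brent 4·10=40, Z3→Calder 4·12=48, Z4→Calder 6·17=102. Service 226; fixed 134; total 360.
{Brent, Sutton}: service 164 + fixed 210 = 374
{Norris, Calder, Brent, Irby, Sutton, York}: Z1→Calder 2·18=36, Z2→Brent 4·10=40, Z3→Sutton 3·12=36, Z4→Sutton 2·17=34. Service 146; fixed 597; total 743.
No other subset beats 321.

Open Calder only; minimum total cost 321.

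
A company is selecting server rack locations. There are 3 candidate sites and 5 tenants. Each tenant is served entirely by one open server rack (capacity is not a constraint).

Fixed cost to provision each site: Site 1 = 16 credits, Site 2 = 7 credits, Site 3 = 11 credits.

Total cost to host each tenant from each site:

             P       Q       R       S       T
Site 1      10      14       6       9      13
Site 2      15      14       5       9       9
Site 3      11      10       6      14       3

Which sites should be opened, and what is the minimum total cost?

Open Site 3 only; minimum total cost 55.

For any fixed open set, each tenant goes to its cheapest open site; total = fixed + service.
{Site 3}: P→Site 3 11, Q→Site 3 10, R→Site 3 6, S→Site 3 14, T→Site 3 3. Service 44; fixed 11; total 55.
{Site 2, Site 3}: service 38 + fixed 18 = 56
{Site 2}: service 52 + fixed 7 = 59
{Site 1, Site 2, Site 3}: service 37 + fixed 34 = 71
(All 7 nonempty subsets were checked; Site 3 only is lowest.)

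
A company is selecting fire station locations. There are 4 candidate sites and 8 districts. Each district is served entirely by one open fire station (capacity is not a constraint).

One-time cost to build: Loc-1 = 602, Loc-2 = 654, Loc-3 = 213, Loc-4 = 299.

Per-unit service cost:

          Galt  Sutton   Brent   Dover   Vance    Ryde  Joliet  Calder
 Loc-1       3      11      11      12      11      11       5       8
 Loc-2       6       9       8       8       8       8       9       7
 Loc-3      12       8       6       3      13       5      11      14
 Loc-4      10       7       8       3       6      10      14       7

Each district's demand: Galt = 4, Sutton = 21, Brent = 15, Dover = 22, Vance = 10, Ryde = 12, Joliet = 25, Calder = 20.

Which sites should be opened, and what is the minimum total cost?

For any fixed open set, each district goes to its cheapest open site; total = fixed + service.
{Loc-3}: Galt→Loc-3 12·4=48, Sutton→Loc-3 8·21=168, Brent→Loc-3 6·15=90, Dover→Loc-3 3·22=66, Vance→Loc-3 13·10=130, Ryde→Loc-3 5·12=60, Joliet→Loc-3 11·25=275, Calder→Loc-3 14·20=280. Service 1117; fixed 213; total 1330.
{Loc-4}: service 1043 + fixed 299 = 1342
{Loc-3, Loc-4}: Galt→Loc-4 10·4=40, Sutton→Loc-4 7·21=147, Brent→Loc-3 6·15=90, Dover→Loc-3 3·22=66, Vance→Loc-4 6·10=60, Ryde→Loc-3 5·12=60, Joliet→Loc-3 11·25=275, Calder→Loc-4 7·20=140. Service 878; fixed 512; total 1390.
{Loc-1, Loc-2, Loc-3, Loc-4}: service 700 + fixed 1768 = 2468
No other subset beats 1330.

Open Loc-3 only; minimum total cost 1330.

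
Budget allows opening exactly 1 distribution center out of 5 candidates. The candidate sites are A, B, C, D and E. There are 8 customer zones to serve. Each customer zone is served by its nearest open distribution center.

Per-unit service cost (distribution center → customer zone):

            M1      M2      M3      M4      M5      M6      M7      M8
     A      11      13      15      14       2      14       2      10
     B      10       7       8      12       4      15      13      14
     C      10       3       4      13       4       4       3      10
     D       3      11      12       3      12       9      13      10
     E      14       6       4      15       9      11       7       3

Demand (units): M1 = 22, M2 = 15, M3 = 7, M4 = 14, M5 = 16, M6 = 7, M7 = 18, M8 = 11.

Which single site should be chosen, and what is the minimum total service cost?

With exactly 1 open, each customer zone uses its cheapest among the chosen.
{C}: M1→C 10·22=220, M2→C 3·15=45, M3→C 4·7=28, M4→C 13·14=182, M5→C 4·16=64, M6→C 4·7=28, M7→C 3·18=54, M8→C 10·11=110. Service cost 731.
{D}: service cost 956
{A}: service cost 1014
Among all 5 size-1 choices, {C} is lowest.

Choose C only; total service cost 731.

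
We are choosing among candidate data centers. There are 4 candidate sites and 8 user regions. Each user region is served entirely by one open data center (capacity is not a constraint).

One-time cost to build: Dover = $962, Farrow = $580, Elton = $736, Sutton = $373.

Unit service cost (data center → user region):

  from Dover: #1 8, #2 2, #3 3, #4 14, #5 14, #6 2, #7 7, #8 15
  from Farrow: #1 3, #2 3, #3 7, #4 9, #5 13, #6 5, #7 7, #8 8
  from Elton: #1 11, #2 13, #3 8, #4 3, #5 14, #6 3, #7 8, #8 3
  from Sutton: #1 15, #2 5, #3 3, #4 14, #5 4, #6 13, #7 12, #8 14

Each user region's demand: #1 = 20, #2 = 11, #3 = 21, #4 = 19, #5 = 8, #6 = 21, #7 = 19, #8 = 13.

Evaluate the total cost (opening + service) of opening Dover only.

Total cost: 1955

Each user region is assigned to its cheapest site among the open ones.
{Dover}: #1→Dover 8·20=160, #2→Dover 2·11=22, #3→Dover 3·21=63, #4→Dover 14·19=266, #5→Dover 14·8=112, #6→Dover 2·21=42, #7→Dover 7·19=133, #8→Dover 15·13=195. Service 993; fixed 962; total 1955.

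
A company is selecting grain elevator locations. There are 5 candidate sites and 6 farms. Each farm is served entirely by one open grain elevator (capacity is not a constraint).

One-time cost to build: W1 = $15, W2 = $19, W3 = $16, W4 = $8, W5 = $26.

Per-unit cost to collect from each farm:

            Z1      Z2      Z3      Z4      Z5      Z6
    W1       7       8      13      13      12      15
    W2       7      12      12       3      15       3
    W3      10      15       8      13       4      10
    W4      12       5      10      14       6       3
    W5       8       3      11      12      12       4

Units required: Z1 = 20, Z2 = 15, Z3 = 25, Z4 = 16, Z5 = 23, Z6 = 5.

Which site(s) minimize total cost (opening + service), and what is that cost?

For any fixed open set, each farm goes to its cheapest open site; total = fixed + service.
{W2, W3, W5}: Z1→W2 7·20=140, Z2→W5 3·15=45, Z3→W3 8·25=200, Z4→W2 3·16=48, Z5→W3 4·23=92, Z6→W2 3·5=15. Service 540; fixed 61; total 601.
{W2, W3, W4, W5}: service 540 + fixed 69 = 609
{W2, W3, W4}: Z1→W2 7·20=140, Z2→W4 5·15=75, Z3→W3 8·25=200, Z4→W2 3·16=48, Z5→W3 4·23=92, Z6→W2 3·5=15. Service 570; fixed 43; total 613.
{W1, W2, W3, W4, W5}: service 540 + fixed 84 = 624
No other subset beats 601.

Open W2, W3 and W5; minimum total cost 601.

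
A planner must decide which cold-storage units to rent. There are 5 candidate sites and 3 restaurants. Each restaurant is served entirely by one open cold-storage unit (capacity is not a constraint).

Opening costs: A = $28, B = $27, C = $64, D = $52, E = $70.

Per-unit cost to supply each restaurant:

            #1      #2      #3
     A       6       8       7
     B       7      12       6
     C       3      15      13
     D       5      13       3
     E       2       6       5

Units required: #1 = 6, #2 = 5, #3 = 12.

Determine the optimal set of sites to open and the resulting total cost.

For any fixed open set, each restaurant goes to its cheapest open site; total = fixed + service.
{E}: #1→E 2·6=12, #2→E 6·5=30, #3→E 5·12=60. Service 102; fixed 70; total 172.
{D}: service 131 + fixed 52 = 183
{A, D}: #1→D 5·6=30, #2→A 8·5=40, #3→D 3·12=36. Service 106; fixed 80; total 186.
{A, B, C, D, E}: service 78 + fixed 241 = 319
No other subset beats 172.

Open E only; minimum total cost 172.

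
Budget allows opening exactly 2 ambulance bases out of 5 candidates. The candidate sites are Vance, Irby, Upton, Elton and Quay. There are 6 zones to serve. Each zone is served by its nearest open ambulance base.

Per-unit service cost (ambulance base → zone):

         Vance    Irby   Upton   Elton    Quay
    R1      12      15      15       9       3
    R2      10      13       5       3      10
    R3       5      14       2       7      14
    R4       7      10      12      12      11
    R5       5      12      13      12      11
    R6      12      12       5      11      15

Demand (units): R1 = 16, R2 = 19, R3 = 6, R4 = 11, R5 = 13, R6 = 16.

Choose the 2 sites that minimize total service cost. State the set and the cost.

Choose Upton and Quay; total service cost 499.

With exactly 2 open, each zone uses its cheapest among the chosen.
{Upton, Quay}: R1→Quay 3·16=48, R2→Upton 5·19=95, R3→Upton 2·6=12, R4→Quay 11·11=121, R5→Quay 11·13=143, R6→Upton 5·16=80. Service cost 499.
{Vance, Upton}: service cost 521
{Vance, Elton}: service cost 549
Among all 10 size-2 choices, {Upton, Quay} is lowest.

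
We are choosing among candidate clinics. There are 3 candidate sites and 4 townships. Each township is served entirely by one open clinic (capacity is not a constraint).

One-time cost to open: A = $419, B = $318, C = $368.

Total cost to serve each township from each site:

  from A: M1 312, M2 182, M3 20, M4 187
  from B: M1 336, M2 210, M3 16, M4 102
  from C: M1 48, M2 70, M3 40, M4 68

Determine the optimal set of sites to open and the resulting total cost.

For any fixed open set, each township goes to its cheapest open site; total = fixed + service.
{C}: M1→C 48, M2→C 70, M3→C 40, M4→C 68. Service 226; fixed 368; total 594.
{B, C}: M1→C 48, M2→C 70, M3→B 16, M4→C 68. Service 202; fixed 686; total 888.
{B}: service 664 + fixed 318 = 982
{A, B, C}: M1→C 48, M2→C 70, M3→B 16, M4→C 68. Service 202; fixed 1105; total 1307.
(All 7 nonempty subsets were checked; C only is lowest.)

Open C only; minimum total cost 594.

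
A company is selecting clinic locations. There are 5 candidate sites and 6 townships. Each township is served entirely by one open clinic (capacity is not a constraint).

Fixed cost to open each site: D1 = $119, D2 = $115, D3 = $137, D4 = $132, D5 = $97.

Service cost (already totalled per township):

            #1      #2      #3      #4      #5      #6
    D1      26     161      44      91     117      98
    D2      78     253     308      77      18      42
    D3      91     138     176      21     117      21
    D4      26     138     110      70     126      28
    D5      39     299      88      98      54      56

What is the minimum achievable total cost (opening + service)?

For any fixed open set, each township goes to its cheapest open site; total = fixed + service.
{D3, D5}: #1→D5 39, #2→D3 138, #3→D5 88, #4→D3 21, #5→D5 54, #6→D3 21. Service 361; fixed 234; total 595.
{D1, D2}: service 368 + fixed 234 = 602
{D1, D3}: #1→D1 26, #2→D3 138, #3→D1 44, #4→D3 21, #5→D1 117, #6→D3 21. Service 367; fixed 256; total 623.
{D1, D2, D3, D4, D5}: service 268 + fixed 600 = 868
No other subset beats 595.

Minimum total cost: 595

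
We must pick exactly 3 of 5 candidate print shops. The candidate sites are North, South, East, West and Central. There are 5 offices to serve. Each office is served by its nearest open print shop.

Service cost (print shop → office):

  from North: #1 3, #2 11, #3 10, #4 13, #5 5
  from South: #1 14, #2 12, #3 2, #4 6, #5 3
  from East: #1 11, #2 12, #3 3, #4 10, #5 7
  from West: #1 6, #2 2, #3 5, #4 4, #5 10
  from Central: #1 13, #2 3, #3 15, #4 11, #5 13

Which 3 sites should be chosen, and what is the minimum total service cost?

Choose North, South and West; total service cost 14.

With exactly 3 open, each office uses its cheapest among the chosen.
{North, South, West}: #1→North 3, #2→West 2, #3→South 2, #4→West 4, #5→South 3. Service cost 14.
{North, South, Central}: service cost 17
{North, East, West}: service cost 17
Among all 10 size-3 choices, {North, South, West} is lowest.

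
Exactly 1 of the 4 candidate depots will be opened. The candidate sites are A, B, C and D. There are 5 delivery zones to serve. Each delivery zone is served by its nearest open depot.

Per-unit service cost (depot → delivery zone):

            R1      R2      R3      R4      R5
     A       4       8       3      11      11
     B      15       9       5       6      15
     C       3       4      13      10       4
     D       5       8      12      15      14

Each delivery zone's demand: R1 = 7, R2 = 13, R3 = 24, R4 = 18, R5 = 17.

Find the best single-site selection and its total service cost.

Choose A only; total service cost 589.

With exactly 1 open, each delivery zone uses its cheapest among the chosen.
{A}: R1→A 4·7=28, R2→A 8·13=104, R3→A 3·24=72, R4→A 11·18=198, R5→A 11·17=187. Service cost 589.
{C}: service cost 633
{B}: service cost 705
Among all 4 size-1 choices, {A} is lowest.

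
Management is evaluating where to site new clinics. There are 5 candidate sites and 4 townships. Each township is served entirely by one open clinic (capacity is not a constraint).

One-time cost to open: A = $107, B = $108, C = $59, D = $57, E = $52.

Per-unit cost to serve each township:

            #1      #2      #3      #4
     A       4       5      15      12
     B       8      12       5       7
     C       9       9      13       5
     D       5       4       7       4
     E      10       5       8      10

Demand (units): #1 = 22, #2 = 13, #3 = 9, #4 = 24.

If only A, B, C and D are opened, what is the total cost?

Total cost: 612

Each township is assigned to its cheapest site among the open ones.
{A, B, C, D}: #1→A 4·22=88, #2→D 4·13=52, #3→B 5·9=45, #4→D 4·24=96. Service 281; fixed 331; total 612.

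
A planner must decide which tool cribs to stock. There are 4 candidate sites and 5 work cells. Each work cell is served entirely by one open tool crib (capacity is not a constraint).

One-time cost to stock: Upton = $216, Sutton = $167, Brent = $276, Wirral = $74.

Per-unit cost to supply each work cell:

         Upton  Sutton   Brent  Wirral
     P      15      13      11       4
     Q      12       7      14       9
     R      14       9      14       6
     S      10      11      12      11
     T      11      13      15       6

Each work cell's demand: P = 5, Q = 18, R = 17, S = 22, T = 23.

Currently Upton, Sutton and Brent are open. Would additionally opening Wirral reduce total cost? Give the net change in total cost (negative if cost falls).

Yes — net change −127 (cost falls by 127).

Current service cost with {Upton, Sutton, Brent}: 807.
Adding Wirral: each work cell re-picks its cheapest; new service cost 606, saving 201.
Extra fixed cost: 74. Net change = 74 − 201 = -127.
(Totals: 1466 → 1339.)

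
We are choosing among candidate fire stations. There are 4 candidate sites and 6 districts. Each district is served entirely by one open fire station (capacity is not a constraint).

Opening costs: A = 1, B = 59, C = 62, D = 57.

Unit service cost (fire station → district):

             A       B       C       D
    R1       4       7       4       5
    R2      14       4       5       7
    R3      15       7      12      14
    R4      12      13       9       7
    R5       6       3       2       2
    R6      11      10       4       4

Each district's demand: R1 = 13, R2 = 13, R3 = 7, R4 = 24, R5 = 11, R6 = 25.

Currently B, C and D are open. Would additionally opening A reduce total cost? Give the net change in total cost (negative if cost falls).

No — net change +1 (cost rises by 1).

Current service cost with {B, C, D}: 443.
Adding A: each district re-picks its cheapest; new service cost 443, saving 0.
Extra fixed cost: 1. Net change = 1 − 0 = 1.
(Totals: 621 → 622.)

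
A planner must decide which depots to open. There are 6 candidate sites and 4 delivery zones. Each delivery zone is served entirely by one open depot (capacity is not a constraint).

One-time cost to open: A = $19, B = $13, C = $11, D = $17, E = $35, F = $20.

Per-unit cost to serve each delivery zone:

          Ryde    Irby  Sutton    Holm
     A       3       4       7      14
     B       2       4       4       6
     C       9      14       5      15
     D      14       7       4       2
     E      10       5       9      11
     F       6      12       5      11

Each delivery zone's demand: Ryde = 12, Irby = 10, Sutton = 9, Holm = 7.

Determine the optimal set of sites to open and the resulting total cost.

Open B and D; minimum total cost 144.

For any fixed open set, each delivery zone goes to its cheapest open site; total = fixed + service.
{B, D}: Ryde→B 2·12=24, Irby→B 4·10=40, Sutton→B 4·9=36, Holm→D 2·7=14. Service 114; fixed 30; total 144.
{B}: service 142 + fixed 13 = 155
{B, C, D}: service 114 + fixed 41 = 155
{A, B, C, D, E, F}: Ryde→B 2·12=24, Irby→A 4·10=40, Sutton→B 4·9=36, Holm→D 2·7=14. Service 114; fixed 115; total 229.
No other subset beats 144.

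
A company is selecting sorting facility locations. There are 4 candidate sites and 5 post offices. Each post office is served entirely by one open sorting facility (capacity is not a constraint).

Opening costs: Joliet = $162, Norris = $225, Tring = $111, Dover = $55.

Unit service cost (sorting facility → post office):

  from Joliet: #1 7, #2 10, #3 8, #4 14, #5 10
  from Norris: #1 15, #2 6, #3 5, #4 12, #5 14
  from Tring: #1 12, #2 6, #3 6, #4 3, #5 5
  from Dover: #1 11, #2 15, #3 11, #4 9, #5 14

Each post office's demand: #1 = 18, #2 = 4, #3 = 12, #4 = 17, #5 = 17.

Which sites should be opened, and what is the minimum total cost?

Open Tring only; minimum total cost 559.

For any fixed open set, each post office goes to its cheapest open site; total = fixed + service.
{Tring}: #1→Tring 12·18=216, #2→Tring 6·4=24, #3→Tring 6·12=72, #4→Tring 3·17=51, #5→Tring 5·17=85. Service 448; fixed 111; total 559.
{Tring, Dover}: service 430 + fixed 166 = 596
{Joliet, Tring}: #1→Joliet 7·18=126, #2→Tring 6·4=24, #3→Tring 6·12=72, #4→Tring 3·17=51, #5→Tring 5·17=85. Service 358; fixed 273; total 631.
{Joliet, Norris, Tring, Dover}: #1→Joliet 7·18=126, #2→Norris 6·4=24, #3→Norris 5·12=60, #4→Tring 3·17=51, #5→Tring 5·17=85. Service 346; fixed 553; total 899.
No other subset beats 559.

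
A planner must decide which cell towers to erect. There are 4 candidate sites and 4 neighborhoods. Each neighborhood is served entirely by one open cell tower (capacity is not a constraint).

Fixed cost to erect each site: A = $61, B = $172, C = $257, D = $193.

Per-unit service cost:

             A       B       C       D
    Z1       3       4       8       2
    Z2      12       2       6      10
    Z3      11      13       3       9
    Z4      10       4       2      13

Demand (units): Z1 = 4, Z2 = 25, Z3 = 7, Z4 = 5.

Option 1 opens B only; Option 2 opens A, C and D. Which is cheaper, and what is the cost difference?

Option 1 is cheaper by 351.

Option 1: {B}: Z1→B 4·4=16, Z2→B 2·25=50, Z3→B 13·7=91, Z4→B 4·5=20. Service 177; fixed 172; total 349.
Option 2: {A, C, D}: Z1→D 2·4=8, Z2→C 6·25=150, Z3→C 3·7=21, Z4→C 2·5=10. Service 189; fixed 511; total 700.
Difference: |349 − 700| = 351.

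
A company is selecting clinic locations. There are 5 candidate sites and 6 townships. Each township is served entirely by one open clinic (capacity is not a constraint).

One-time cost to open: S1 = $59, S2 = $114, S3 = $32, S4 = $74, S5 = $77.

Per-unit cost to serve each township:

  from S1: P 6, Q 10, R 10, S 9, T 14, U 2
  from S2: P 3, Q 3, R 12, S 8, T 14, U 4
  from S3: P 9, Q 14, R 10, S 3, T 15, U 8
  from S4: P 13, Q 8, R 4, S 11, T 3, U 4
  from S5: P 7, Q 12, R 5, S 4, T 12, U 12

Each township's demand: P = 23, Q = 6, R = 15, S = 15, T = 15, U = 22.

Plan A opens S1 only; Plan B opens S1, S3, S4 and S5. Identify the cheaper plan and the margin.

Plan B is cheaper by 174.

Plan A: {S1}: P→S1 6·23=138, Q→S1 10·6=60, R→S1 10·15=150, S→S1 9·15=135, T→S1 14·15=210, U→S1 2·22=44. Service 737; fixed 59; total 796.
Plan B: {S1, S3, S4, S5}: P→S1 6·23=138, Q→S4 8·6=48, R→S4 4·15=60, S→S3 3·15=45, T→S4 3·15=45, U→S1 2·22=44. Service 380; fixed 242; total 622.
Difference: |796 − 622| = 174.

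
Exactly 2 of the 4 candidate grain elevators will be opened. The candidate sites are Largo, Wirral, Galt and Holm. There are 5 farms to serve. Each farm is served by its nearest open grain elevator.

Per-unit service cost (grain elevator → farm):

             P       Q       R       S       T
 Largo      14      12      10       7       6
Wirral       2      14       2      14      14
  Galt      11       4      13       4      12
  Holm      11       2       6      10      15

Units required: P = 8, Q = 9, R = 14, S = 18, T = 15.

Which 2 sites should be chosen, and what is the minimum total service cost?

With exactly 2 open, each farm uses its cheapest among the chosen.
{Wirral, Galt}: P→Wirral 2·8=16, Q→Galt 4·9=36, R→Wirral 2·14=28, S→Galt 4·18=72, T→Galt 12·15=180. Service cost 332.
{Largo, Wirral}: service cost 368
{Largo, Holm}: service cost 406
Among all 6 size-2 choices, {Wirral, Galt} is lowest.

Choose Wirral and Galt; total service cost 332.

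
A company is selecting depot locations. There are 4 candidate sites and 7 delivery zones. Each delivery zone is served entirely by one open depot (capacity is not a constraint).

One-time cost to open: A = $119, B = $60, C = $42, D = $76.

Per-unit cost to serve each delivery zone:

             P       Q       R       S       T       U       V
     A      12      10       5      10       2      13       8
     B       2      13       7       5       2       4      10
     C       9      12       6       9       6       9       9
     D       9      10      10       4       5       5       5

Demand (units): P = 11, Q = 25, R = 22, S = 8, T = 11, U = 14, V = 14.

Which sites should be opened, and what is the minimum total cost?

Open B and D; minimum total cost 742.

For any fixed open set, each delivery zone goes to its cheapest open site; total = fixed + service.
{B, D}: P→B 2·11=22, Q→D 10·25=250, R→B 7·22=154, S→D 4·8=32, T→B 2·11=22, U→B 4·14=56, V→D 5·14=70. Service 606; fixed 136; total 742.
{B, C, D}: P→B 2·11=22, Q→D 10·25=250, R→C 6·22=132, S→D 4·8=32, T→B 2·11=22, U→B 4·14=56, V→D 5·14=70. Service 584; fixed 178; total 762.
{A, B}: service 612 + fixed 179 = 791
{A, B, C, D}: P→B 2·11=22, Q→A 10·25=250, R→A 5·22=110, S→D 4·8=32, T→A 2·11=22, U→B 4·14=56, V→D 5·14=70. Service 562; fixed 297; total 859.
No other subset beats 742.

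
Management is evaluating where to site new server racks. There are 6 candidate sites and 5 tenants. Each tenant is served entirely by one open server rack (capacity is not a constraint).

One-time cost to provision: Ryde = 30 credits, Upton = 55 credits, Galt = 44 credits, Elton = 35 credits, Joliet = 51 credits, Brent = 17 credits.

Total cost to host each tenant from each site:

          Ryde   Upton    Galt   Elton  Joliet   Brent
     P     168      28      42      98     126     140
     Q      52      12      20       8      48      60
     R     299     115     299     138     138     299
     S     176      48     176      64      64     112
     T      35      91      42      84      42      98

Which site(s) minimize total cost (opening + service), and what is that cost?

For any fixed open set, each tenant goes to its cheapest open site; total = fixed + service.
{Ryde, Upton}: P→Upton 28, Q→Upton 12, R→Upton 115, S→Upton 48, T→Ryde 35. Service 238; fixed 85; total 323.
{Ryde, Upton, Brent}: P→Upton 28, Q→Upton 12, R→Upton 115, S→Upton 48, T→Ryde 35. Service 238; fixed 102; total 340.
{Upton, Galt}: service 245 + fixed 99 = 344
{Ryde, Upton, Galt, Elton, Joliet, Brent}: P→Upton 28, Q→Elton 8, R→Upton 115, S→Upton 48, T→Ryde 35. Service 234; fixed 232; total 466.
No other subset beats 323.

Open Ryde and Upton; minimum total cost 323.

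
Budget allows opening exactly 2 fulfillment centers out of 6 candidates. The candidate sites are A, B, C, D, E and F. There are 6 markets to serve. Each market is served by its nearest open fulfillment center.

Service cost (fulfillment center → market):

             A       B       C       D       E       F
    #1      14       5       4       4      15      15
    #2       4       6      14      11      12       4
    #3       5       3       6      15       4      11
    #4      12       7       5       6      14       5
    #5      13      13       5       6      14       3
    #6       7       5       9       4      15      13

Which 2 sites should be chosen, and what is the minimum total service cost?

With exactly 2 open, each market uses its cheapest among the chosen.
{B, F}: #1→B 5, #2→F 4, #3→B 3, #4→F 5, #5→F 3, #6→B 5. Service cost 25.
{B, C}: service cost 28
{A, D}: service cost 29
Among all 15 size-2 choices, {B, F} is lowest.

Choose B and F; total service cost 25.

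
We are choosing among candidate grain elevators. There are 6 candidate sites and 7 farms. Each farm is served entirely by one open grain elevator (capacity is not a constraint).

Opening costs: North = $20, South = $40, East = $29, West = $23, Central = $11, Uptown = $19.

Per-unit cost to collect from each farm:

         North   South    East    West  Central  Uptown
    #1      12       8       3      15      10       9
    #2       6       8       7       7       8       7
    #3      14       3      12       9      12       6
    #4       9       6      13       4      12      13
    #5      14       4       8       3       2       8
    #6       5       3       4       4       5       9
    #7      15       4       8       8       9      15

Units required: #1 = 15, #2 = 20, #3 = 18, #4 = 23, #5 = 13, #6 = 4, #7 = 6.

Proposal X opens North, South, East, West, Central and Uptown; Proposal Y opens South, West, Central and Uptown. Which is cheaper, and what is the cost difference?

Proposal X: {North, South, East, West, Central, Uptown}: #1→East 3·15=45, #2→North 6·20=120, #3→South 3·18=54, #4→West 4·23=92, #5→Central 2·13=26, #6→South 3·4=12, #7→South 4·6=24. Service 373; fixed 142; total 515.
Proposal Y: {South, West, Central, Uptown}: #1→South 8·15=120, #2→West 7·20=140, #3→South 3·18=54, #4→West 4·23=92, #5→Central 2·13=26, #6→South 3·4=12, #7→South 4·6=24. Service 468; fixed 93; total 561.
Difference: |515 − 561| = 46.

Proposal X is cheaper by 46.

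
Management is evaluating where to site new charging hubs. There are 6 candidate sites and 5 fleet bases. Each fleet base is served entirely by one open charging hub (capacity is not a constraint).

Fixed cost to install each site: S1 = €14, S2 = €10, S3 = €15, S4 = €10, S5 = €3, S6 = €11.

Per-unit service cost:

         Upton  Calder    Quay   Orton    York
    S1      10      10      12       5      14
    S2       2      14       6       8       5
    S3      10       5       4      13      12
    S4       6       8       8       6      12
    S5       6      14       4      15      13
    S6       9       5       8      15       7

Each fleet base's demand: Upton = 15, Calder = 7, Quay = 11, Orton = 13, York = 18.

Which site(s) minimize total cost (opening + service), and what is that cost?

For any fixed open set, each fleet base goes to its cheapest open site; total = fixed + service.
{S1, S2, S5, S6}: Upton→S2 2·15=30, Calder→S6 5·7=35, Quay→S5 4·11=44, Orton→S1 5·13=65, York→S2 5·18=90. Service 264; fixed 38; total 302.
{S1, S2, S3}: service 264 + fixed 39 = 303
{S1, S2, S3, S5}: service 264 + fixed 42 = 306
{S1, S2, S3, S4, S5, S6}: service 264 + fixed 63 = 327
No other subset beats 302.

Open S1, S2, S5 and S6; minimum total cost 302.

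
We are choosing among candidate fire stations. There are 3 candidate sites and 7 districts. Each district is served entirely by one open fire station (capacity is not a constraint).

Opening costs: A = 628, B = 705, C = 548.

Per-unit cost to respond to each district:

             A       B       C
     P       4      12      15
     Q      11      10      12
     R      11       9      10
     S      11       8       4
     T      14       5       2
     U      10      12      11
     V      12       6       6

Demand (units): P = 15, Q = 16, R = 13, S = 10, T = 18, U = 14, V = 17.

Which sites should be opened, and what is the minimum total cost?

Open C only; minimum total cost 1427.

For any fixed open set, each district goes to its cheapest open site; total = fixed + service.
{C}: P→C 15·15=225, Q→C 12·16=192, R→C 10·13=130, S→C 4·10=40, T→C 2·18=36, U→C 11·14=154, V→C 6·17=102. Service 879; fixed 548; total 1427.
{B}: service 897 + fixed 705 = 1602
{A}: service 1085 + fixed 628 = 1713
{A, B, C}: service 655 + fixed 1881 = 2536
No other subset beats 1427.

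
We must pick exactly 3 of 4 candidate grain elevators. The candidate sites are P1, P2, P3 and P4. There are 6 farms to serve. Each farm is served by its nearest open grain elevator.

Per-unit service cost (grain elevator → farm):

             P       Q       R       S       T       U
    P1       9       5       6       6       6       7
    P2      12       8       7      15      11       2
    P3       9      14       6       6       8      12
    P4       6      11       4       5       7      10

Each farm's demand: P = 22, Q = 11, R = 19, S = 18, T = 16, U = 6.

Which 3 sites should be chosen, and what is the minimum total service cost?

Choose P1, P2 and P4; total service cost 461.

With exactly 3 open, each farm uses its cheapest among the chosen.
{P1, P2, P4}: P→P4 6·22=132, Q→P1 5·11=55, R→P4 4·19=76, S→P4 5·18=90, T→P1 6·16=96, U→P2 2·6=12. Service cost 461.
{P1, P3, P4}: service cost 491
{P2, P3, P4}: service cost 510
Among all 4 size-3 choices, {P1, P2, P4} is lowest.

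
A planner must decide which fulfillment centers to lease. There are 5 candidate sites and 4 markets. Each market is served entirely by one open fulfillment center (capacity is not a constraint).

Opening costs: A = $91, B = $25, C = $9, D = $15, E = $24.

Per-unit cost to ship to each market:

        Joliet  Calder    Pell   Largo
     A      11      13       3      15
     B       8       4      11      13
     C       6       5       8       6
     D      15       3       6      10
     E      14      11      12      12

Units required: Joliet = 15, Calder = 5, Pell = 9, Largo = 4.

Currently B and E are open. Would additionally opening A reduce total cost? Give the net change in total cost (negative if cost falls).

Current service cost with {B, E}: 287.
Adding A: each market re-picks its cheapest; new service cost 215, saving 72.
Extra fixed cost: 91. Net change = 91 − 72 = 19.
(Totals: 336 → 355.)

No — net change +19 (cost rises by 19).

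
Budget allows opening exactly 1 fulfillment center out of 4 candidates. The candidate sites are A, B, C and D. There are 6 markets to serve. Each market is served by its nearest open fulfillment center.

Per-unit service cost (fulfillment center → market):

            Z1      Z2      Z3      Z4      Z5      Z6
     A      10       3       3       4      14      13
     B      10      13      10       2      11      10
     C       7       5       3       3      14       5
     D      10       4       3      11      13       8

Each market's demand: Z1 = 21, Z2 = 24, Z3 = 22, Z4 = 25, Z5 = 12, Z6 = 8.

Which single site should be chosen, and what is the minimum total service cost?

Choose C only; total service cost 616.

With exactly 1 open, each market uses its cheapest among the chosen.
{C}: Z1→C 7·21=147, Z2→C 5·24=120, Z3→C 3·22=66, Z4→C 3·25=75, Z5→C 14·12=168, Z6→C 5·8=40. Service cost 616.
{A}: service cost 720
{D}: service cost 867
Among all 4 size-1 choices, {C} is lowest.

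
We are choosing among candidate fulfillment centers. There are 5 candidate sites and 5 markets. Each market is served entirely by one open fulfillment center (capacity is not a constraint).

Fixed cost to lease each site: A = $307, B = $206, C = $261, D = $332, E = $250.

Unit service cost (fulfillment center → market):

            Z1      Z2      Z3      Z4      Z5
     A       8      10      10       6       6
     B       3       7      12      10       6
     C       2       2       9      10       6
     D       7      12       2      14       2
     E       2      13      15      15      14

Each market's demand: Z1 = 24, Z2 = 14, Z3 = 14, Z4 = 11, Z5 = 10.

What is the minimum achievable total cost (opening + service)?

Minimum total cost: 633

For any fixed open set, each market goes to its cheapest open site; total = fixed + service.
{C}: Z1→C 2·24=48, Z2→C 2·14=28, Z3→C 9·14=126, Z4→C 10·11=110, Z5→C 6·10=60. Service 372; fixed 261; total 633.
{B}: Z1→B 3·24=72, Z2→B 7·14=98, Z3→B 12·14=168, Z4→B 10·11=110, Z5→B 6·10=60. Service 508; fixed 206; total 714.
{C, D}: Z1→C 2·24=48, Z2→C 2·14=28, Z3→D 2·14=28, Z4→C 10·11=110, Z5→D 2·10=20. Service 234; fixed 593; total 827.
{A, B, C, D, E}: Z1→C 2·24=48, Z2→C 2·14=28, Z3→D 2·14=28, Z4→A 6·11=66, Z5→D 2·10=20. Service 190; fixed 1356; total 1546.
No other subset beats 633.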